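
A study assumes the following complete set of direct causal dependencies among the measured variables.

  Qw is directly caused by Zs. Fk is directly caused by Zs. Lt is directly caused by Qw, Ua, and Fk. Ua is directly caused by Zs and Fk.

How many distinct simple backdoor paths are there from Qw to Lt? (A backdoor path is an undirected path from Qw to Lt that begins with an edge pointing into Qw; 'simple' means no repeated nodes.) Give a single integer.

4

A backdoor path from Qw to Lt is any simple undirected path whose first edge points into Qw (i.e. leaves Qw via a parent).
Parents of Qw: {Zs}.
Enumerating:
  P1: Qw <- Zs -> Fk -> Ua -> Lt
  P2: Qw <- Zs -> Fk -> Lt
  P3: Qw <- Zs -> Ua <- Fk -> Lt
  P4: Qw <- Zs -> Ua -> Lt
That exhausts the simple backdoor paths. Count: 4.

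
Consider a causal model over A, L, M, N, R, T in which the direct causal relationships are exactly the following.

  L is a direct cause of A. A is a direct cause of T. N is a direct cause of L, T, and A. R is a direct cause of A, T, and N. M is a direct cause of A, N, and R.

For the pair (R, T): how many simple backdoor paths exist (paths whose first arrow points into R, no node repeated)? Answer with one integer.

6

A backdoor path from R to T is any simple undirected path whose first edge points into R (i.e. leaves R via a parent).
Parents of R: {M}.
Enumerating:
  P1: R <- M -> N -> L -> A -> T
  P2: R <- M -> N -> A -> T
  P3: R <- M -> N -> T
  P4: R <- M -> A <- N -> T
  P5: R <- M -> A <- L <- N -> T
  P6: R <- M -> A -> T
That exhausts the simple backdoor paths. Count: 6.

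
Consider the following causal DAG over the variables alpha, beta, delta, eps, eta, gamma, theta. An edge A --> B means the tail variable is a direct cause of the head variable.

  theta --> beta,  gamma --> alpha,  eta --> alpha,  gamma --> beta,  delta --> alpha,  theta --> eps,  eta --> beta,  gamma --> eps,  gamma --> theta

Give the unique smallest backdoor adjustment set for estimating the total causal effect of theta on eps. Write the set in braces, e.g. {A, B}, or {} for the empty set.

{gamma}

Variables eligible for adjustment (non-descendants of theta, excluding theta and eps): {alpha, delta, eta, gamma}.
Backdoor paths from theta to eps:
  P1: theta <- gamma -> eps
The empty set is not sufficient: P1 (theta <- gamma -> eps) has no collider blocking it and no conditioned non-collider, so it is open.
Try {gamma}:
  P1: blocked at fork node gamma ∈ conditioning set.
{gamma} contains no descendant of theta and blocks every backdoor path.
No other singleton works — e.g. {delta} leaves P1 open — so {gamma} is the unique smallest valid adjustment set.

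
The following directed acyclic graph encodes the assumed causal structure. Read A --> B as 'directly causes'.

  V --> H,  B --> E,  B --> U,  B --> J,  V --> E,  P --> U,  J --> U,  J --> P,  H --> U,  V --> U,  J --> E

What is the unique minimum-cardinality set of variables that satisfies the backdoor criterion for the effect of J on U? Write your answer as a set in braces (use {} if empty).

{B}

Variables eligible for adjustment (non-descendants of J, excluding J and U): {B, H, V}.
Backdoor paths from J to U:
  P1: J <- B -> E <- V -> H -> U
  P2: J <- B -> E <- V -> U
  P3: J <- B -> U
The empty set is not sufficient: P3 (J <- B -> U) has no collider blocking it and no conditioned non-collider, so it is open.
Try {B}:
  P1: blocked at fork node B ∈ conditioning set.
  P2: blocked at fork node B ∈ conditioning set.
  P3: blocked at fork node B ∈ conditioning set.
{B} contains no descendant of J and blocks every backdoor path.
No other singleton works — e.g. {V} leaves P3 open — so {B} is the unique smallest valid adjustment set.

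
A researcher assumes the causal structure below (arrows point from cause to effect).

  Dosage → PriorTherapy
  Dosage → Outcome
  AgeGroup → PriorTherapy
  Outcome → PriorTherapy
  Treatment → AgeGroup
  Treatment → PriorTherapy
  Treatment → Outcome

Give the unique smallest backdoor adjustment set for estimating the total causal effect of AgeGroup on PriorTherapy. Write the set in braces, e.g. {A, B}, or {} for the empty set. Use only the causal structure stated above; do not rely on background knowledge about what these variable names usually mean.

{Treatment}

Variables eligible for adjustment (non-descendants of AgeGroup, excluding AgeGroup and PriorTherapy): {Dosage, Outcome, Treatment}.
Backdoor paths from AgeGroup to PriorTherapy:
  P1: AgeGroup <- Treatment -> Outcome <- Dosage -> PriorTherapy
  P2: AgeGroup <- Treatment -> Outcome -> PriorTherapy
  P3: AgeGroup <- Treatment -> PriorTherapy
The empty set is not sufficient: P2 (AgeGroup <- Treatment -> Outcome -> PriorTherapy) has no collider blocking it and no conditioned non-collider, so it is open.
Try {Treatment}:
  P1: blocked at fork node Treatment ∈ conditioning set.
  P2: blocked at fork node Treatment ∈ conditioning set.
  P3: blocked at fork node Treatment ∈ conditioning set.
{Treatment} contains no descendant of AgeGroup and blocks every backdoor path.
No other singleton works — e.g. {Dosage} leaves P2 open — so {Treatment} is the unique smallest valid adjustment set.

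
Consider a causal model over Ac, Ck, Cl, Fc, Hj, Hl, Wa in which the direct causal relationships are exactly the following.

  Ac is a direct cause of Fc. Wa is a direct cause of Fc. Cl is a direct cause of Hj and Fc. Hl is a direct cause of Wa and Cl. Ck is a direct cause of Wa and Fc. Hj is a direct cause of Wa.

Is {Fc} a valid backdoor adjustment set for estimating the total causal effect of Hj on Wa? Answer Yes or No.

No

Backdoor paths from Hj to Wa (paths whose first edge points into Hj):
  P1: Hj <- Cl <- Hl -> Wa
  P2: Hj <- Cl -> Fc <- Ck -> Wa
  P3: Hj <- Cl -> Fc <- Wa
Condition 1 (no descendant of Hj in the set): FAILS — Fc is a descendant of Hj.
Condition 2 (every backdoor path blocked by {Fc}):
  P1: open — no interior node is in the conditioning set.
  P2: open — collider(s) Fc are conditioned on (or have a conditioned descendant) and no non-collider on the path is in the set.
  P3: open — collider(s) Fc are conditioned on (or have a conditioned descendant) and no non-collider on the path is in the set.
{Fc} does not satisfy the backdoor criterion.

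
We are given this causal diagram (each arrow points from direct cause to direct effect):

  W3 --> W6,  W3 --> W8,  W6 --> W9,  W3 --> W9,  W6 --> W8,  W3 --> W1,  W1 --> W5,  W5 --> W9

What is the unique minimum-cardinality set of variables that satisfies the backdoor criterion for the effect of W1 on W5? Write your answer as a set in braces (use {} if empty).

Variables eligible for adjustment (non-descendants of W1, excluding W1 and W5): {W3, W6, W8}.
Backdoor paths from W1 to W5:
  P1: W1 <- W3 -> W6 -> W9 <- W5
  P2: W1 <- W3 -> W8 <- W6 -> W9 <- W5
  P3: W1 <- W3 -> W9 <- W5
Each backdoor path contains an unconditioned collider, so every path is already blocked with the empty conditioning set:
  P1: blocked at collider W9 (neither it nor any descendant is in the conditioning set).
  P2: blocked at collider W8 (neither it nor any descendant is in the conditioning set).
  P3: blocked at collider W9 (neither it nor any descendant is in the conditioning set).
The empty set is therefore the unique smallest valid set.

{}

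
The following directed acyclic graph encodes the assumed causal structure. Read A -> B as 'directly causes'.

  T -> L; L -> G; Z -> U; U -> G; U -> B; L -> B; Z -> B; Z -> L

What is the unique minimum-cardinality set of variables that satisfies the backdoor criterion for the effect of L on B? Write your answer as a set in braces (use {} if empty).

{Z}

Variables eligible for adjustment (non-descendants of L, excluding L and B): {T, U, Z}.
Backdoor paths from L to B:
  P1: L <- Z -> U -> B
  P2: L <- Z -> B
The empty set is not sufficient: P1 (L <- Z -> U -> B) has no collider blocking it and no conditioned non-collider, so it is open.
Try {Z}:
  P1: blocked at fork node Z ∈ conditioning set.
  P2: blocked at fork node Z ∈ conditioning set.
{Z} contains no descendant of L and blocks every backdoor path.
No other singleton works — e.g. {T} leaves P1 open — so {Z} is the unique smallest valid adjustment set.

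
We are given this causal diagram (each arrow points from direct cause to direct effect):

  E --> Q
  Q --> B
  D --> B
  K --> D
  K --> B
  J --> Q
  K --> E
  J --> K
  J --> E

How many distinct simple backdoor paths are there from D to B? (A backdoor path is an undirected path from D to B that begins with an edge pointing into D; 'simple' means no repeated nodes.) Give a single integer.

A backdoor path from D to B is any simple undirected path whose first edge points into D (i.e. leaves D via a parent).
Parents of D: {K}.
Enumerating:
  P1: D <- K <- J -> E -> Q -> B
  P2: D <- K <- J -> Q -> B
  P3: D <- K -> E <- J -> Q -> B
  P4: D <- K -> E -> Q -> B
  P5: D <- K -> B
That exhausts the simple backdoor paths. Count: 5.

5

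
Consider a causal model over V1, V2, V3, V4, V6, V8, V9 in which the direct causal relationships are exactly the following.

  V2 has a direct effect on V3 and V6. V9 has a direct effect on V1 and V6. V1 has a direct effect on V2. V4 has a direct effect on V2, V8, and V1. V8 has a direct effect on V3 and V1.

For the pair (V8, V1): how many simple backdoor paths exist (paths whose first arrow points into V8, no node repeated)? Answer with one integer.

A backdoor path from V8 to V1 is any simple undirected path whose first edge points into V8 (i.e. leaves V8 via a parent).
Parents of V8: {V4}.
Enumerating:
  P1: V8 <- V4 -> V1
  P2: V8 <- V4 -> V2 <- V1
  P3: V8 <- V4 -> V2 -> V6 <- V9 -> V1
That exhausts the simple backdoor paths. Count: 3.

3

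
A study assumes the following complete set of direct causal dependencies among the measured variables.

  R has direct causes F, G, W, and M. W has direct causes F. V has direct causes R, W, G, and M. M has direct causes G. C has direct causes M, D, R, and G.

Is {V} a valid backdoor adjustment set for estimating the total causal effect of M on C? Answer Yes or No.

Backdoor paths from M to C (paths whose first edge points into M):
  P1: M <- G -> R -> C
  P2: M <- G -> V <- W <- F -> R -> C
  P3: M <- G -> V <- W -> R -> C
  P4: M <- G -> V <- R -> C
  P5: M <- G -> C
Condition 1 (no descendant of M in the set): FAILS — V is a descendant of M.
Condition 2 (every backdoor path blocked by {V}):
  P1: open — no interior node is in the conditioning set.
  P2: open — collider(s) V are conditioned on (or have a conditioned descendant) and no non-collider on the path is in the set.
  P3: open — collider(s) V are conditioned on (or have a conditioned descendant) and no non-collider on the path is in the set.
  P4: open — collider(s) V are conditioned on (or have a conditioned descendant) and no non-collider on the path is in the set.
  P5: open — no interior node is in the conditioning set.
{V} does not satisfy the backdoor criterion.

No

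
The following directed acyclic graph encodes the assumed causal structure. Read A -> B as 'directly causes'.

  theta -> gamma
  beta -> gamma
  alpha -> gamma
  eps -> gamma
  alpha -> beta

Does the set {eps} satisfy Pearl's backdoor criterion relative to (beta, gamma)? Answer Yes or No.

Backdoor paths from beta to gamma (paths whose first edge points into beta):
  P1: beta <- alpha -> gamma
Condition 1 (no descendant of beta in the set): holds — descendants of beta are {gamma}; none are in {eps}.
Condition 2 (every backdoor path blocked by {eps}):
  P1: open — no interior node is in the conditioning set.
{eps} does not satisfy the backdoor criterion.

No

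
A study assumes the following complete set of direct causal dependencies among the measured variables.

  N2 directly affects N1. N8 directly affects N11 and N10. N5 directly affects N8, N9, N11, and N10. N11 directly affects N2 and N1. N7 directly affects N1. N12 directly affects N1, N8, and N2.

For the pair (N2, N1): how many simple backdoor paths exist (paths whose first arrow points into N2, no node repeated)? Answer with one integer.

A backdoor path from N2 to N1 is any simple undirected path whose first edge points into N2 (i.e. leaves N2 via a parent).
Parents of N2: {N11, N12}.
Enumerating:
  P1: N2 <- N12 -> N8 <- N5 -> N11 -> N1
  P2: N2 <- N12 -> N8 -> N11 -> N1
  P3: N2 <- N12 -> N8 -> N10 <- N5 -> N11 -> N1
  P4: N2 <- N12 -> N1
  P5: N2 <- N11 <- N5 -> N8 <- N12 -> N1
  P6: N2 <- N11 <- N5 -> N10 <- N8 <- N12 -> N1
  P7: N2 <- N11 <- N8 <- N12 -> N1
  P8: N2 <- N11 -> N1
That exhausts the simple backdoor paths. Count: 8.

8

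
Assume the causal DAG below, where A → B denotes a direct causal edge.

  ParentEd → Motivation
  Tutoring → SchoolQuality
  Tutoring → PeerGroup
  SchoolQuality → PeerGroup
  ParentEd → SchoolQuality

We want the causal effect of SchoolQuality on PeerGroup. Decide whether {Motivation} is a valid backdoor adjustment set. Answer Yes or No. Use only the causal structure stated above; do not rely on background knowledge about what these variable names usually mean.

No

Backdoor paths from SchoolQuality to PeerGroup (paths whose first edge points into SchoolQuality):
  P1: SchoolQuality <- Tutoring -> PeerGroup
Condition 1 (no descendant of SchoolQuality in the set): holds — descendants of SchoolQuality are {PeerGroup}; none are in {Motivation}.
Condition 2 (every backdoor path blocked by {Motivation}):
  P1: open — no interior node is in the conditioning set.
{Motivation} does not satisfy the backdoor criterion.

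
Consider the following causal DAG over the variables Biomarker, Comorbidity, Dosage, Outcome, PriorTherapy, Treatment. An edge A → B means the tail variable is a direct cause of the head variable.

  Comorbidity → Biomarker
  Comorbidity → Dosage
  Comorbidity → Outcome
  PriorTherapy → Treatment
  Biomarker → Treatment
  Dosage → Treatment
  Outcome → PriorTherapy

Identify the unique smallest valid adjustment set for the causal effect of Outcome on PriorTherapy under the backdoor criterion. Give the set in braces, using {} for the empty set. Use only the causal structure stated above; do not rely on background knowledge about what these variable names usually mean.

Variables eligible for adjustment (non-descendants of Outcome, excluding Outcome and PriorTherapy): {Biomarker, Comorbidity, Dosage}.
Backdoor paths from Outcome to PriorTherapy:
  P1: Outcome <- Comorbidity -> Dosage -> Treatment <- PriorTherapy
  P2: Outcome <- Comorbidity -> Biomarker -> Treatment <- PriorTherapy
Each backdoor path contains an unconditioned collider, so every path is already blocked with the empty conditioning set:
  P1: blocked at collider Treatment (neither it nor any descendant is in the conditioning set).
  P2: blocked at collider Treatment (neither it nor any descendant is in the conditioning set).
The empty set is therefore the unique smallest valid set.

{}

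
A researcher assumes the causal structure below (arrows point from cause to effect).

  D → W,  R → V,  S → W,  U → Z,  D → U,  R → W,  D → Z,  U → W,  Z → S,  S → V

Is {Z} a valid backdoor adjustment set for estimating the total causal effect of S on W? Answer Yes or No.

Yes

Backdoor paths from S to W (paths whose first edge points into S):
  P1: S <- Z <- D -> U -> W
  P2: S <- Z <- D -> W
  P3: S <- Z <- U <- D -> W
  P4: S <- Z <- U -> W
Condition 1 (no descendant of S in the set): holds — descendants of S are {V, W}; none are in {Z}.
Condition 2 (every backdoor path blocked by {Z}):
  P1: blocked at chain node Z ∈ conditioning set.
  P2: blocked at chain node Z ∈ conditioning set.
  P3: blocked at chain node Z ∈ conditioning set.
  P4: blocked at chain node Z ∈ conditioning set.
{Z} satisfies the backdoor criterion.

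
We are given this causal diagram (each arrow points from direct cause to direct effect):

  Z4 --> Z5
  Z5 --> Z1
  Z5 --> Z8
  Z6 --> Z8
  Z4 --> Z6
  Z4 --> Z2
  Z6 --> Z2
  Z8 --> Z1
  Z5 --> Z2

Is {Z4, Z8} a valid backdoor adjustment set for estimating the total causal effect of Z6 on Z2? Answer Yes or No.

No

Backdoor paths from Z6 to Z2 (paths whose first edge points into Z6):
  P1: Z6 <- Z4 -> Z5 -> Z2
  P2: Z6 <- Z4 -> Z2
Condition 1 (no descendant of Z6 in the set): FAILS — Z8 is a descendant of Z6.
Condition 2 (every backdoor path blocked by {Z4, Z8}):
  P1: blocked at fork node Z4 ∈ conditioning set.
  P2: blocked at fork node Z4 ∈ conditioning set.
{Z4, Z8} does not satisfy the backdoor criterion.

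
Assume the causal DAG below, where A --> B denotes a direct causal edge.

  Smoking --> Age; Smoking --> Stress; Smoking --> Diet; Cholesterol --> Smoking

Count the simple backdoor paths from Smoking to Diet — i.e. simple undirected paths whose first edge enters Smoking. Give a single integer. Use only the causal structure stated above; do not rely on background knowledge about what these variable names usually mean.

A backdoor path from Smoking to Diet is any simple undirected path whose first edge points into Smoking (i.e. leaves Smoking via a parent).
Parents of Smoking: {Cholesterol}.
No simple path from any parent of Smoking reaches Diet without revisiting Smoking, so there are no backdoor paths.

0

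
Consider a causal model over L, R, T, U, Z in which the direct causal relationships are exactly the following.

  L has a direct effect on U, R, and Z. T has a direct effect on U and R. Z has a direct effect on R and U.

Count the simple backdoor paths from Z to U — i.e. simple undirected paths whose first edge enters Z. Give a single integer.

A backdoor path from Z to U is any simple undirected path whose first edge points into Z (i.e. leaves Z via a parent).
Parents of Z: {L}.
Enumerating:
  P1: Z <- L -> R <- T -> U
  P2: Z <- L -> U
That exhausts the simple backdoor paths. Count: 2.

2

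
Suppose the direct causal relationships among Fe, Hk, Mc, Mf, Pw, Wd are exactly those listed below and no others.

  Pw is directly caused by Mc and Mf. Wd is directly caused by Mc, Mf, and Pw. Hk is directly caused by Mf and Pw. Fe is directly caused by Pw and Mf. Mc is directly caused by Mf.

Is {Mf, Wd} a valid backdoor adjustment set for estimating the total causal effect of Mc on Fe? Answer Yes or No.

Backdoor paths from Mc to Fe (paths whose first edge points into Mc):
  P1: Mc <- Mf -> Pw -> Fe
  P2: Mc <- Mf -> Hk <- Pw -> Fe
  P3: Mc <- Mf -> Fe
  P4: Mc <- Mf -> Wd <- Pw -> Fe
Condition 1 (no descendant of Mc in the set): FAILS — Wd is a descendant of Mc.
Condition 2 (every backdoor path blocked by {Mf, Wd}):
  P1: blocked at fork node Mf ∈ conditioning set.
  P2: blocked at fork node Mf ∈ conditioning set.
  P3: blocked at fork node Mf ∈ conditioning set.
  P4: blocked at fork node Mf ∈ conditioning set.
{Mf, Wd} does not satisfy the backdoor criterion.

No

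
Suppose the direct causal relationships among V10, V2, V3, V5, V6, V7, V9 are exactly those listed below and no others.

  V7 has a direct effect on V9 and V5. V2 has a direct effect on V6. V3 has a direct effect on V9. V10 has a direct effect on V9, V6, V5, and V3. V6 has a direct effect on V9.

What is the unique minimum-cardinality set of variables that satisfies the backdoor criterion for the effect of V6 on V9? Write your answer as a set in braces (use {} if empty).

{V10}

Variables eligible for adjustment (non-descendants of V6, excluding V6 and V9): {V10, V2, V3, V5, V7}.
Backdoor paths from V6 to V9:
  P1: V6 <- V10 -> V3 -> V9
  P2: V6 <- V10 -> V5 <- V7 -> V9
  P3: V6 <- V10 -> V9
The empty set is not sufficient: P1 (V6 <- V10 -> V3 -> V9) has no collider blocking it and no conditioned non-collider, so it is open.
Try {V10}:
  P1: blocked at fork node V10 ∈ conditioning set.
  P2: blocked at fork node V10 ∈ conditioning set.
  P3: blocked at fork node V10 ∈ conditioning set.
{V10} contains no descendant of V6 and blocks every backdoor path.
No other singleton works — e.g. {V2} leaves P1 open — so {V10} is the unique smallest valid adjustment set.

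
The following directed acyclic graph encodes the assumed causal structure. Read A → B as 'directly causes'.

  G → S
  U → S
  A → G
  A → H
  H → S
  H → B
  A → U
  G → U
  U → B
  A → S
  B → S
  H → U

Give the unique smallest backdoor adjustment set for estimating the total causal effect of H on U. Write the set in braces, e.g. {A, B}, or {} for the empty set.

{A}

Variables eligible for adjustment (non-descendants of H, excluding H and U): {A, G}.
Backdoor paths from H to U:
  P1: H <- A -> G -> U
  P2: H <- A -> G -> S <- U
  P3: H <- A -> G -> S <- B <- U
  P4: H <- A -> U
  P5: H <- A -> S <- G -> U
  P6: H <- A -> S <- U
  P7: H <- A -> S <- B <- U
The empty set is not sufficient: P1 (H <- A -> G -> U) has no collider blocking it and no conditioned non-collider, so it is open.
Try {A}:
  P1: blocked at fork node A ∈ conditioning set.
  P2: blocked at fork node A ∈ conditioning set.
  P3: blocked at fork node A ∈ conditioning set.
  P4: blocked at fork node A ∈ conditioning set.
  P5: blocked at fork node A ∈ conditioning set.
  P6: blocked at fork node A ∈ conditioning set.
  P7: blocked at fork node A ∈ conditioning set.
{A} contains no descendant of H and blocks every backdoor path.
No other singleton works — e.g. {G} leaves P4 open — so {A} is the unique smallest valid adjustment set.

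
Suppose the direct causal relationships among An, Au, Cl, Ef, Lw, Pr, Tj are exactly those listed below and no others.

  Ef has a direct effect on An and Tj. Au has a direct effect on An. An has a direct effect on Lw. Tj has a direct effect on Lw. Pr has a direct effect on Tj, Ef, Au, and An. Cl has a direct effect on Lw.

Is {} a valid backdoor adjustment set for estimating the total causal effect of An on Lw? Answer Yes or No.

Backdoor paths from An to Lw (paths whose first edge points into An):
  P1: An <- Pr -> Ef -> Tj -> Lw
  P2: An <- Pr -> Tj -> Lw
  P3: An <- Ef <- Pr -> Tj -> Lw
  P4: An <- Ef -> Tj -> Lw
  P5: An <- Au <- Pr -> Ef -> Tj -> Lw
  P6: An <- Au <- Pr -> Tj -> Lw
Condition 1 (no descendant of An in the set): holds — descendants of An are {Lw}; none are in {}.
Condition 2 (every backdoor path blocked by {}):
  P1: open — no interior node is in the conditioning set.
  P2: open — no interior node is in the conditioning set.
  P3: open — no interior node is in the conditioning set.
  P4: open — no interior node is in the conditioning set.
  P5: open — no interior node is in the conditioning set.
  P6: open — no interior node is in the conditioning set.
{} does not satisfy the backdoor criterion.

No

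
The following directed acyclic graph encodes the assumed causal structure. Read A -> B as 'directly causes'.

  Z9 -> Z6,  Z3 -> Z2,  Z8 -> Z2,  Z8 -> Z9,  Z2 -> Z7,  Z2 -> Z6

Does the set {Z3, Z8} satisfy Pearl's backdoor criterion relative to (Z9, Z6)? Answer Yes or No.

Yes

Backdoor paths from Z9 to Z6 (paths whose first edge points into Z9):
  P1: Z9 <- Z8 -> Z2 -> Z6
Condition 1 (no descendant of Z9 in the set): holds — descendants of Z9 are {Z6}; none are in {Z3, Z8}.
Condition 2 (every backdoor path blocked by {Z3, Z8}):
  P1: blocked at fork node Z8 ∈ conditioning set.
{Z3, Z8} satisfies the backdoor criterion.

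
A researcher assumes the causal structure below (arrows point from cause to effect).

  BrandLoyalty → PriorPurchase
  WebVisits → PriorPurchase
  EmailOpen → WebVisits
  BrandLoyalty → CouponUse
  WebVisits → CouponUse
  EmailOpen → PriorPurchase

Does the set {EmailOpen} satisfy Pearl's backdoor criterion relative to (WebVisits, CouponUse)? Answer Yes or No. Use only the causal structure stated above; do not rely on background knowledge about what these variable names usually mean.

Yes

Backdoor paths from WebVisits to CouponUse (paths whose first edge points into WebVisits):
  P1: WebVisits <- EmailOpen -> PriorPurchase <- BrandLoyalty -> CouponUse
Condition 1 (no descendant of WebVisits in the set): holds — descendants of WebVisits are {CouponUse, PriorPurchase}; none are in {EmailOpen}.
Condition 2 (every backdoor path blocked by {EmailOpen}):
  P1: blocked at fork node EmailOpen ∈ conditioning set.
{EmailOpen} satisfies the backdoor criterion.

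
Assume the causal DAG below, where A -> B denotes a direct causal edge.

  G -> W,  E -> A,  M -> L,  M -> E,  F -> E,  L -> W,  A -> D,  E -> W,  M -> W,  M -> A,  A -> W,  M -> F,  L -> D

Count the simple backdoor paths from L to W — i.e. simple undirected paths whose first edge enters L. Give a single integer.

7

A backdoor path from L to W is any simple undirected path whose first edge points into L (i.e. leaves L via a parent).
Parents of L: {M}.
Enumerating:
  P1: L <- M -> F -> E -> A -> W
  P2: L <- M -> F -> E -> W
  P3: L <- M -> E -> A -> W
  P4: L <- M -> E -> W
  P5: L <- M -> A <- E -> W
  P6: L <- M -> A -> W
  P7: L <- M -> W
That exhausts the simple backdoor paths. Count: 7.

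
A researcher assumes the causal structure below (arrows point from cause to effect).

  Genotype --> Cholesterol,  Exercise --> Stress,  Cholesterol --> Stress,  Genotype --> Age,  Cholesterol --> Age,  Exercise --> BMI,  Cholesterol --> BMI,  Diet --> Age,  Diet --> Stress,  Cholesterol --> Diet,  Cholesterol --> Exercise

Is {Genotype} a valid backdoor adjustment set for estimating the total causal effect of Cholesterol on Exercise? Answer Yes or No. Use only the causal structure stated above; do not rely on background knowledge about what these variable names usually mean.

Backdoor paths from Cholesterol to Exercise (paths whose first edge points into Cholesterol):
  P1: Cholesterol <- Genotype -> Age <- Diet -> Stress <- Exercise
Condition 1 (no descendant of Cholesterol in the set): holds — descendants of Cholesterol are {Age, BMI, Diet, Exercise, Stress}; none are in {Genotype}.
Condition 2 (every backdoor path blocked by {Genotype}):
  P1: blocked at fork node Genotype ∈ conditioning set.
{Genotype} satisfies the backdoor criterion.

Yes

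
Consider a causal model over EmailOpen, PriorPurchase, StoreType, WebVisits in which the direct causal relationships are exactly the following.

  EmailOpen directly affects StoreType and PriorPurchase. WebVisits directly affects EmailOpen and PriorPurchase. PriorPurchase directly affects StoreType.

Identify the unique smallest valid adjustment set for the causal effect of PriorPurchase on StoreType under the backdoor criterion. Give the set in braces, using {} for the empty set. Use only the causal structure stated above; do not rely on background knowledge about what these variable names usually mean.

Variables eligible for adjustment (non-descendants of PriorPurchase, excluding PriorPurchase and StoreType): {EmailOpen, WebVisits}.
Backdoor paths from PriorPurchase to StoreType:
  P1: PriorPurchase <- WebVisits -> EmailOpen -> StoreType
  P2: PriorPurchase <- EmailOpen -> StoreType
The empty set is not sufficient: P1 (PriorPurchase <- WebVisits -> EmailOpen -> StoreType) has no collider blocking it and no conditioned non-collider, so it is open.
Try {EmailOpen}:
  P1: blocked at chain node EmailOpen ∈ conditioning set.
  P2: blocked at fork node EmailOpen ∈ conditioning set.
{EmailOpen} contains no descendant of PriorPurchase and blocks every backdoor path.
No other singleton works — e.g. {WebVisits} leaves P2 open — so {EmailOpen} is the unique smallest valid adjustment set.

{EmailOpen}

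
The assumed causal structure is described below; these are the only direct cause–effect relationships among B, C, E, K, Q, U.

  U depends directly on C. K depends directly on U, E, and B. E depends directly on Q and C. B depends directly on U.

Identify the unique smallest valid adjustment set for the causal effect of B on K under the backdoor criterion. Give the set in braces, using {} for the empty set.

Variables eligible for adjustment (non-descendants of B, excluding B and K): {C, E, Q, U}.
Backdoor paths from B to K:
  P1: B <- U <- C -> E -> K
  P2: B <- U -> K
The empty set is not sufficient: P1 (B <- U <- C -> E -> K) has no collider blocking it and no conditioned non-collider, so it is open.
Try {U}:
  P1: blocked at chain node U ∈ conditioning set.
  P2: blocked at fork node U ∈ conditioning set.
{U} contains no descendant of B and blocks every backdoor path.
No other singleton works — e.g. {Q} leaves P1 open — so {U} is the unique smallest valid adjustment set.

{U}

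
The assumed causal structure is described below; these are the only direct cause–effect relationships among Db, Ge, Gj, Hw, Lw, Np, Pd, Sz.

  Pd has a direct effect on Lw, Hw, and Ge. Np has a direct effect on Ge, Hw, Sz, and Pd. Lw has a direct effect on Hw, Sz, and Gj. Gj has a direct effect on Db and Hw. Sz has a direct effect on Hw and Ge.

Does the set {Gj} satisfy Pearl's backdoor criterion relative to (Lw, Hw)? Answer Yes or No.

No

Backdoor paths from Lw to Hw (paths whose first edge points into Lw):
  P1: Lw <- Pd <- Np -> Sz -> Hw
  P2: Lw <- Pd <- Np -> Ge <- Sz -> Hw
  P3: Lw <- Pd <- Np -> Hw
  P4: Lw <- Pd -> Ge <- Np -> Sz -> Hw
  P5: Lw <- Pd -> Ge <- Np -> Hw
  P6: Lw <- Pd -> Ge <- Sz <- Np -> Hw
  P7: Lw <- Pd -> Ge <- Sz -> Hw
  P8: Lw <- Pd -> Hw
Condition 1 (no descendant of Lw in the set): FAILS — Gj is a descendant of Lw.
Condition 2 (every backdoor path blocked by {Gj}):
  P1: open — no interior node is in the conditioning set.
  P2: blocked at collider Ge (neither it nor any descendant is in the conditioning set).
  P3: open — no interior node is in the conditioning set.
  P4: blocked at collider Ge (neither it nor any descendant is in the conditioning set).
  P5: blocked at collider Ge (neither it nor any descendant is in the conditioning set).
  P6: blocked at collider Ge (neither it nor any descendant is in the conditioning set).
  P7: blocked at collider Ge (neither it nor any descendant is in the conditioning set).
  P8: open — no interior node is in the conditioning set.
{Gj} does not satisfy the backdoor criterion.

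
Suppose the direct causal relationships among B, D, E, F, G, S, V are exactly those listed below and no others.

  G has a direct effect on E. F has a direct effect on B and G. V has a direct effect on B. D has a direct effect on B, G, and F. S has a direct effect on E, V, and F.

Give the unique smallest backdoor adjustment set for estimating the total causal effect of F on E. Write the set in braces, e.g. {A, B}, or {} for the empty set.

Variables eligible for adjustment (non-descendants of F, excluding F and E): {D, S, V}.
Backdoor paths from F to E:
  P1: F <- S -> V -> B <- D -> G -> E
  P2: F <- S -> E
  P3: F <- D -> G -> E
  P4: F <- D -> B <- V <- S -> E
The empty set is not sufficient: P2 (F <- S -> E) has no collider blocking it and no conditioned non-collider, so it is open.
Try {D, S}:
  P1: blocked at fork node S ∈ conditioning set.
  P2: blocked at fork node S ∈ conditioning set.
  P3: blocked at fork node D ∈ conditioning set.
  P4: blocked at fork node D ∈ conditioning set.
{D, S} contains no descendant of F and blocks every backdoor path.
Every element of {D, S} is needed (dropping D leaves P3 open; dropping S leaves P2 open), so no proper subset is valid.
Among all size-2 subsets of the eligible variables, only {D, S} blocks every backdoor path, so it is the unique smallest valid adjustment set.

{D, S}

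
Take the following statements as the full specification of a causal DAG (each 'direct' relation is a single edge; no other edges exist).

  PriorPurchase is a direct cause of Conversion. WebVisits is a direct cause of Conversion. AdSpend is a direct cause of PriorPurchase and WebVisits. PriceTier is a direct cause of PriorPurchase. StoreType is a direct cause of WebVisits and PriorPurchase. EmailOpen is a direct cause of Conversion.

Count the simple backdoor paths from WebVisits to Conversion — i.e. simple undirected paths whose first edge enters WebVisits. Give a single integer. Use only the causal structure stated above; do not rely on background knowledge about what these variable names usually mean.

2

A backdoor path from WebVisits to Conversion is any simple undirected path whose first edge points into WebVisits (i.e. leaves WebVisits via a parent).
Parents of WebVisits: {AdSpend, StoreType}.
Enumerating:
  P1: WebVisits <- StoreType -> PriorPurchase -> Conversion
  P2: WebVisits <- AdSpend -> PriorPurchase -> Conversion
That exhausts the simple backdoor paths. Count: 2.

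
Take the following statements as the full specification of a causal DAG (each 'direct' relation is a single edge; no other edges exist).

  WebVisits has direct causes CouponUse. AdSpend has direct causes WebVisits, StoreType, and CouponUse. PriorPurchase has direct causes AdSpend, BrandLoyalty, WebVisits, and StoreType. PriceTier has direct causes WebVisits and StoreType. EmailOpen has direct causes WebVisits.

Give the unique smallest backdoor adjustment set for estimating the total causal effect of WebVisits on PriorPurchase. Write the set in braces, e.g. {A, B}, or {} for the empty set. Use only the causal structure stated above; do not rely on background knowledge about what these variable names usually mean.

Variables eligible for adjustment (non-descendants of WebVisits, excluding WebVisits and PriorPurchase): {BrandLoyalty, CouponUse, StoreType}.
Backdoor paths from WebVisits to PriorPurchase:
  P1: WebVisits <- CouponUse -> AdSpend <- StoreType -> PriorPurchase
  P2: WebVisits <- CouponUse -> AdSpend -> PriorPurchase
The empty set is not sufficient: P2 (WebVisits <- CouponUse -> AdSpend -> PriorPurchase) has no collider blocking it and no conditioned non-collider, so it is open.
Try {CouponUse}:
  P1: blocked at fork node CouponUse ∈ conditioning set.
  P2: blocked at fork node CouponUse ∈ conditioning set.
{CouponUse} contains no descendant of WebVisits and blocks every backdoor path.
No other singleton works — e.g. {StoreType} leaves P2 open — so {CouponUse} is the unique smallest valid adjustment set.

{CouponUse}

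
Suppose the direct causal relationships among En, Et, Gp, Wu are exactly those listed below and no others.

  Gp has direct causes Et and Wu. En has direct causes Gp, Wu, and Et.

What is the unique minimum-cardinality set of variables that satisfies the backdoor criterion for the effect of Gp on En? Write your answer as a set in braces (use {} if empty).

{Et, Wu}

Variables eligible for adjustment (non-descendants of Gp, excluding Gp and En): {Et, Wu}.
Backdoor paths from Gp to En:
  P1: Gp <- Et -> En
  P2: Gp <- Wu -> En
The empty set is not sufficient: P1 (Gp <- Et -> En) has no collider blocking it and no conditioned non-collider, so it is open.
Try {Et, Wu}:
  P1: blocked at fork node Et ∈ conditioning set.
  P2: blocked at fork node Wu ∈ conditioning set.
{Et, Wu} contains no descendant of Gp and blocks every backdoor path.
Every element of {Et, Wu} is needed (dropping Et leaves P1 open; dropping Wu leaves P2 open), so no proper subset is valid.
Among all size-2 subsets of the eligible variables, only {Et, Wu} blocks every backdoor path, so it is the unique smallest valid adjustment set.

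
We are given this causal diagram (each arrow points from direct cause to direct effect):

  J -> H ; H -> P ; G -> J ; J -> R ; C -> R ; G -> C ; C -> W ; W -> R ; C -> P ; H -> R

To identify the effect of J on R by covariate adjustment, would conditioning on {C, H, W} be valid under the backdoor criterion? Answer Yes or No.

No

Backdoor paths from J to R (paths whose first edge points into J):
  P1: J <- G -> C -> P <- H -> R
  P2: J <- G -> C -> W -> R
  P3: J <- G -> C -> R
Condition 1 (no descendant of J in the set): FAILS — H is a descendant of J.
Condition 2 (every backdoor path blocked by {C, H, W}):
  P1: blocked at chain node C ∈ conditioning set.
  P2: blocked at chain node C ∈ conditioning set.
  P3: blocked at chain node C ∈ conditioning set.
{C, H, W} does not satisfy the backdoor criterion.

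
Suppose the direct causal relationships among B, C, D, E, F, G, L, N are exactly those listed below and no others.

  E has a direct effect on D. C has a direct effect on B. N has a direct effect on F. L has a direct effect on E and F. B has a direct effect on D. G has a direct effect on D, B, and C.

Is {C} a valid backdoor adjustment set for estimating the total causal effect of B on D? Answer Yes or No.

Backdoor paths from B to D (paths whose first edge points into B):
  P1: B <- G -> D
  P2: B <- C <- G -> D
Condition 1 (no descendant of B in the set): holds — descendants of B are {D}; none are in {C}.
Condition 2 (every backdoor path blocked by {C}):
  P1: open — no interior node is in the conditioning set.
  P2: blocked at chain node C ∈ conditioning set.
{C} does not satisfy the backdoor criterion.

No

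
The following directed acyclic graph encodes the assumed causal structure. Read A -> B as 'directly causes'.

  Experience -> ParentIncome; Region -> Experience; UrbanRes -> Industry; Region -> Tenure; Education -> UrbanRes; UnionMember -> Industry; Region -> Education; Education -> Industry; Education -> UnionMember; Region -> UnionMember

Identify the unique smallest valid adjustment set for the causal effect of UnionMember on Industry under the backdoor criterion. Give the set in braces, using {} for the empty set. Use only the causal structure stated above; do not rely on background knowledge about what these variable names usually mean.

{Education}

Variables eligible for adjustment (non-descendants of UnionMember, excluding UnionMember and Industry): {Education, Experience, ParentIncome, Region, Tenure, UrbanRes}.
Backdoor paths from UnionMember to Industry:
  P1: UnionMember <- Region -> Education -> UrbanRes -> Industry
  P2: UnionMember <- Region -> Education -> Industry
  P3: UnionMember <- Education -> UrbanRes -> Industry
  P4: UnionMember <- Education -> Industry
The empty set is not sufficient: P1 (UnionMember <- Region -> Education -> UrbanRes -> Industry) has no collider blocking it and no conditioned non-collider, so it is open.
Try {Education}:
  P1: blocked at chain node Education ∈ conditioning set.
  P2: blocked at chain node Education ∈ conditioning set.
  P3: blocked at fork node Education ∈ conditioning set.
  P4: blocked at fork node Education ∈ conditioning set.
{Education} contains no descendant of UnionMember and blocks every backdoor path.
No other singleton works — e.g. {Region} leaves P3 open — so {Education} is the unique smallest valid adjustment set.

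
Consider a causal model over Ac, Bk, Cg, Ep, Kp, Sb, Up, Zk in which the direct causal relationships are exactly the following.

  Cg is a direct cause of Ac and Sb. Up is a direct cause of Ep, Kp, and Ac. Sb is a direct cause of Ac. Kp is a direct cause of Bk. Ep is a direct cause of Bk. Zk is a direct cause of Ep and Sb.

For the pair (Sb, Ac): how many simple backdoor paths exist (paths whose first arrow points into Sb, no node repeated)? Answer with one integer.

3

A backdoor path from Sb to Ac is any simple undirected path whose first edge points into Sb (i.e. leaves Sb via a parent).
Parents of Sb: {Cg, Zk}.
Enumerating:
  P1: Sb <- Zk -> Ep <- Up -> Ac
  P2: Sb <- Zk -> Ep -> Bk <- Kp <- Up -> Ac
  P3: Sb <- Cg -> Ac
That exhausts the simple backdoor paths. Count: 3.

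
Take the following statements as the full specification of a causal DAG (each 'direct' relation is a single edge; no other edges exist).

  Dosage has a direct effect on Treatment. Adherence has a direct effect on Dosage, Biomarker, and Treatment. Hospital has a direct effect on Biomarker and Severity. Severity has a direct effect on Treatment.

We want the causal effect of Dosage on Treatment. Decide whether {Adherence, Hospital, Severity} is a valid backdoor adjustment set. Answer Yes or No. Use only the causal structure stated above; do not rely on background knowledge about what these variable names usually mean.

Backdoor paths from Dosage to Treatment (paths whose first edge points into Dosage):
  P1: Dosage <- Adherence -> Biomarker <- Hospital -> Severity -> Treatment
  P2: Dosage <- Adherence -> Treatment
Condition 1 (no descendant of Dosage in the set): holds — descendants of Dosage are {Treatment}; none are in {Adherence, Hospital, Severity}.
Condition 2 (every backdoor path blocked by {Adherence, Hospital, Severity}):
  P1: blocked at fork node Adherence ∈ conditioning set.
  P2: blocked at fork node Adherence ∈ conditioning set.
{Adherence, Hospital, Severity} satisfies the backdoor criterion.

Yes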